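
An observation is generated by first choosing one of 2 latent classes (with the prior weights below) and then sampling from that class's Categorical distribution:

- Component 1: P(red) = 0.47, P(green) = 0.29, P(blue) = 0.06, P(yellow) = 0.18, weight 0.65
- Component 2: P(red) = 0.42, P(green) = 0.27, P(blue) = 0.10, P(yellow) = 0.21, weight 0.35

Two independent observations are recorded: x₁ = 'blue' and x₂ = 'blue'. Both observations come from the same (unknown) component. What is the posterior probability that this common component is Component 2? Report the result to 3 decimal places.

0.599

The responsibility of component k is w_k f_k(x) divided by Σ_j w_j f_j(x).
Since both observations come from the same component, the likelihood for component k is f_k(x₁)·f_k(x₂).
  L_1 = [0.06] × [0.06] = 0.0036
  L_2 = [0.1] × [0.1] = 0.01
Multiply by the mixture weights:
  w_1·L_1 = 0.65 × 0.0036 = 0.00234
  w_2·L_2 = 0.35 × 0.01 = 0.0035
Sum: 0.00234 + 0.0035 = 0.00584
So the posterior for Component 2 is 0.0035 / 0.00584 ≈ 0.599.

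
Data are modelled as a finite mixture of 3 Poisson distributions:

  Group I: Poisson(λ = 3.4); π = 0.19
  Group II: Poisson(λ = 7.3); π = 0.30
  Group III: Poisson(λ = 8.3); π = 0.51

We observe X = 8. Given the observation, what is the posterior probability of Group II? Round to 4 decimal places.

Apply Bayes' rule: the posterior for each component is proportional to its prior times its likelihood at x.
Component likelihoods at x = 8:
  p_I = e^(−3.4)·3.4^8/8! = 0.0147812
  p_II = e^(−7.3)·7.3^8/8! = 0.135118
  p_III = e^(−8.3)·8.3^8/8! = 0.138823
Weight by the priors:
  π_I·p_I = 0.19 × 0.0147812 = 0.00280843
  π_II·p_II = 0.30 × 0.135118 = 0.0405353
  π_III·p_III = 0.51 × 0.138823 = 0.0707995
Marginal: 0.00280843 + 0.0405353 + 0.0707995 = 0.114143
Responsibility of Group II: 0.0405353 / 0.114143 ≈ 0.3551

0.3551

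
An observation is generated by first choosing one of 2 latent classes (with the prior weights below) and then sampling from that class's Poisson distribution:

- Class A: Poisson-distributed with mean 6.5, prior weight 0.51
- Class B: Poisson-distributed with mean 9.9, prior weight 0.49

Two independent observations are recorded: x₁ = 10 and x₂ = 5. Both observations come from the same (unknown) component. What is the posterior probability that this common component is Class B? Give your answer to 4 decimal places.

0.3707

Posterior ∝ prior × likelihood, so P(k | x) ∝ w_k f_k(x); normalise over all components.
Since both observations come from the same component, the likelihood for component k is f_k(x₁)·f_k(x₂).
  p_A = [e^(−6.5)·6.5^10/10! = 0.0557772] × [0.145369] = 0.00810826
  p_B = [e^(−9.9)·9.9^10/10! = 0.125047] × [0.039763] = 0.00497225
Prior × likelihood for each component:
  w_A·p_A = 0.51 × 0.00810826 = 0.00413521
  w_B·p_B = 0.49 × 0.00497225 = 0.0024364
Sum: 0.00413521 + 0.0024364 = 0.00657162
P(Class B | x) ≈ 0.3707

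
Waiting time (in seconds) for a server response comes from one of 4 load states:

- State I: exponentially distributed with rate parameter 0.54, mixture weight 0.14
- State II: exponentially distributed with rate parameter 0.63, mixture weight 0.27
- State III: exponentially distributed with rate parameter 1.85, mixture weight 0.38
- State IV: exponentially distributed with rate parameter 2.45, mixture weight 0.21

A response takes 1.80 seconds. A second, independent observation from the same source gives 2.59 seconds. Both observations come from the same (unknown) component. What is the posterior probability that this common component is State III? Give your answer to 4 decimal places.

0.0352

By Bayes' theorem, P(k | x) = P(Z=k) f_k(x) / Σ_j P(Z=j) f_j(x).
Since both observations come from the same component, the likelihood for component k is f_k(x₁)·f_k(x₂).
  p_I = [0.204296] × [0.133349] = 0.0272426
  p_II = [0.202699] × [0.123226] = 0.0249777
  p_III = [0.0662172] × [0.015355] = 0.00101677
  p_IV = [0.0297802] × [0.00429883] = 0.00012802
Weight by the priors:
  P(Z=I)·p_I = 0.14 × 0.0272426 = 0.00381397
  P(Z=II)·p_II = 0.27 × 0.0249777 = 0.00674399
  P(Z=III)·p_III = 0.38 × 0.00101677 = 0.000386371
  P(Z=IV)·p_IV = 0.21 × 0.00012802 = 2.68842e-05
Denominator: 0.00381397 + 0.00674399 + 0.000386371 + 2.68842e-05 = 0.0109712
Responsibility of State III: 0.000386371 / 0.0109712 ≈ 0.0352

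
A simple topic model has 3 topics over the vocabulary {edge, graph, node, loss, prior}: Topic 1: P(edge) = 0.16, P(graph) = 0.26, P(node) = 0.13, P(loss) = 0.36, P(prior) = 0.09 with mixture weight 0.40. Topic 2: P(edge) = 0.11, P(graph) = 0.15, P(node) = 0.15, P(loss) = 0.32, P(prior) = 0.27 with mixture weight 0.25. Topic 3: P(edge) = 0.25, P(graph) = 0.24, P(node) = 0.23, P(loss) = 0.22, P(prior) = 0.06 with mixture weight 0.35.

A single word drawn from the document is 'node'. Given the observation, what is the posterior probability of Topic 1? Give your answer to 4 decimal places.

0.3059

The responsibility of component k is π_k f_k(x) divided by Σ_j π_j f_j(x).
Categorical probabilities:
  L_1 = P(node | comp) = 0.13
  L_2 = P(node | comp) = 0.15
  L_3 = P(node | comp) = 0.23
Unnormalised posteriors:
  π_1·L_1 = 0.40 × 0.13 = 0.052
  π_2·L_2 = 0.25 × 0.15 = 0.0375
  π_3·L_3 = 0.35 × 0.23 = 0.0805
Marginal: 0.052 + 0.0375 + 0.0805 = 0.17
P(Topic 1 | 'node') ≈ 0.3059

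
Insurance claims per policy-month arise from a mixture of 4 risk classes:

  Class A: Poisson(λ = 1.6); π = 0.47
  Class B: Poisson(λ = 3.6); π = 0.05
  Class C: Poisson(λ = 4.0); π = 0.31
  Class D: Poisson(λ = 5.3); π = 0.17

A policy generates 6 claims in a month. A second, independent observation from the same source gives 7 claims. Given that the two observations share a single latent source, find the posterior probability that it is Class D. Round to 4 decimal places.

P(component k | x) = P(Z=k)·f_k(x) / marginal(x), where marginal(x) = Σ_j P(Z=j)·f_j(x).
Since both observations come from the same component, the likelihood for component k is f_k(x₁)·f_k(x₂).
  L_A = [0.00470453] × [0.00107532] = 5.05888e-06
  L_B = [0.0826081] × [0.0424841] = 0.00350953
  L_C = [0.104196] × [0.0595404] = 0.00620385
  L_D = [0.15366] × [0.116343] = 0.0178773
Prior × likelihood for each component:
  P(Z=A)·L_A = 0.47 × 5.05888e-06 = 2.37767e-06
  P(Z=B)·L_B = 0.05 × 0.00350953 = 0.000175477
  P(Z=C)·L_C = 0.31 × 0.00620385 = 0.00192319
  P(Z=D)·L_D = 0.17 × 0.0178773 = 0.00303914
Denominator: 2.37767e-06 + 0.000175477 + 0.00192319 + 0.00303914 = 0.00514019
P(Class D | x₁,x₂) ≈ 0.5913

0.5913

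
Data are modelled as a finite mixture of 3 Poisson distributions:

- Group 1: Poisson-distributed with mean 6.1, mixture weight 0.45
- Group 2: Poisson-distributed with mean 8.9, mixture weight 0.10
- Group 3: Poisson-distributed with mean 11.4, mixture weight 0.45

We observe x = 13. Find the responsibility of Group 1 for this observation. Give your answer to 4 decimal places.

0.0506

The responsibility of component k is P(Z=k) f_k(x) divided by Σ_j P(Z=j) f_j(x).
Component likelihoods at x = 13:
  p_1 = e^(−6.1)·6.1^13/13! = 0.00583192
  p_2 = e^(−8.9)·8.9^13/13! = 0.048147
  p_3 = e^(−11.4)·11.4^13/13! = 0.0987474
Multiply by the mixture weights:
  P(Z=1)·p_1 = 0.45 × 0.00583192 = 0.00262436
  P(Z=2)·p_2 = 0.10 × 0.048147 = 0.0048147
  P(Z=3)·p_3 = 0.45 × 0.0987474 = 0.0444363
Denominator: 0.00262436 + 0.0048147 + 0.0444363 = 0.0518754
Responsibility of Group 1: 0.00262436 / 0.0518754 ≈ 0.0506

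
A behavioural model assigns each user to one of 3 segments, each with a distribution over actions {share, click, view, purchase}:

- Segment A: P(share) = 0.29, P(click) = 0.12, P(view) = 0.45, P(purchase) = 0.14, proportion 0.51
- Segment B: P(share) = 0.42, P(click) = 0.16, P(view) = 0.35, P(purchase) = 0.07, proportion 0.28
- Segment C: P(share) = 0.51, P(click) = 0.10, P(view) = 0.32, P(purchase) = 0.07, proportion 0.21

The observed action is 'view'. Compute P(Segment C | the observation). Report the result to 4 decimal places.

Apply Bayes' rule: the posterior for each component is proportional to its prior times its likelihood at x.
Categorical probabilities:
  L_A = P(view | comp) = 0.45
  L_B = P(view | comp) = 0.35
  L_C = P(view | comp) = 0.32
Weight by the priors:
  π_A·L_A = 0.51 × 0.45 = 0.2295
  π_B·L_B = 0.28 × 0.35 = 0.098
  π_C·L_C = 0.21 × 0.32 = 0.0672
Sum: 0.2295 + 0.098 + 0.0672 = 0.3947
Responsibility of Segment C: 0.0672 / 0.3947 ≈ 0.1703

0.1703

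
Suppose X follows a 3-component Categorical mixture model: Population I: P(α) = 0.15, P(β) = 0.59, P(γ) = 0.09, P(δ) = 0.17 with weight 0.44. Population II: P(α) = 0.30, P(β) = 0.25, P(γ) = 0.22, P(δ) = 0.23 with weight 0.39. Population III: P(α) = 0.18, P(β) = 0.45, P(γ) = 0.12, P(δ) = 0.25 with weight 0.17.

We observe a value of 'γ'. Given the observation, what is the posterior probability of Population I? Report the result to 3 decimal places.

0.272

P(component k | x) = P(Z=k)·f_k(x) / marginal(x), where marginal(x) = Σ_j P(Z=j)·f_j(x).
Categorical probabilities:
  L_I = 0.09
  L_II = 0.22
  L_III = 0.12
Prior × likelihood for each component:
  P(Z=I)·L_I = 0.44 × 0.09 = 0.0396
  P(Z=II)·L_II = 0.39 × 0.22 = 0.0858
  P(Z=III)·L_III = 0.17 × 0.12 = 0.0204
Sum: 0.0396 + 0.0858 + 0.0204 = 0.1458
So the posterior for Population I is 0.0396 / 0.1458 ≈ 0.272.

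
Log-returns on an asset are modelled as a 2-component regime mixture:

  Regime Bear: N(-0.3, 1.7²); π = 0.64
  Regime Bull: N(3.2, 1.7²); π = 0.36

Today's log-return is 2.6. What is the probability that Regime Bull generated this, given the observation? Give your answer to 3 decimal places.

0.694

Posterior ∝ prior × likelihood, so P(k | x) ∝ π_k f_k(x); normalise over all components.
Evaluate each component's likelihood at the observed value:
  f_Bear = 0.0547716
  f_Bull = 0.220502
Multiply by the mixture weights:
  π_Bear·f_Bear = 0.64 × 0.0547716 = 0.0350538
  π_Bull·f_Bull = 0.36 × 0.220502 = 0.0793806
Evidence: 0.0350538 + 0.0793806 = 0.114434
Responsibility of Regime Bull: 0.0793806 / 0.114434 ≈ 0.694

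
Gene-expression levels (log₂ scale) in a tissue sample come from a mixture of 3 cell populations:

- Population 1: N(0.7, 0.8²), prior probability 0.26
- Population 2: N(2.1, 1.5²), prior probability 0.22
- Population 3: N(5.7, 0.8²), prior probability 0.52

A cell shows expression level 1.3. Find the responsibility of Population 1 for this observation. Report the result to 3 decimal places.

Apply Bayes' rule: the posterior for each component is proportional to its prior times its likelihood at x.
Evaluate each component's likelihood at the observed value:
  L_1 = (1/(0.8·√(2π)))·exp(−(1.3−0.7)²/(2·0.8²)) = 0.498678·exp(-0.28125) = 0.376422
  L_2 = (1/(1.5·√(2π)))·exp(−(1.3−2.1)²/(2·1.5²)) = 0.265962·exp(-0.14222) = 0.230703
  L_3 = (1/(0.8·√(2π)))·exp(−(1.3−5.7)²/(2·0.8²)) = 0.498678·exp(-15.12500) = 1.34622e-07
Prior × likelihood for each component:
  P(Z=1)·L_1 = 0.26 × 0.376422 = 0.0978697
  P(Z=2)·L_2 = 0.22 × 0.230703 = 0.0507546
  P(Z=3)·L_3 = 0.52 × 1.34622e-07 = 7.00034e-08
Normaliser: 0.0978697 + 0.0507546 + 7.00034e-08 = 0.148624
So the posterior for Population 1 is 0.0978697 / 0.148624 ≈ 0.659.

0.659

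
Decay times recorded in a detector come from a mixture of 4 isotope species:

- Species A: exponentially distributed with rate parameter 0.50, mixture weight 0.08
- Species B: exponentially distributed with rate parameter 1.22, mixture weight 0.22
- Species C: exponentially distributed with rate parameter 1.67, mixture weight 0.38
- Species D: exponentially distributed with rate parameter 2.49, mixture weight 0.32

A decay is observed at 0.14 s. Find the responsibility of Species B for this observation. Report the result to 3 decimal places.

Apply Bayes' rule: the posterior for each component is proportional to its prior times its likelihood at x.
Exponential densities:
  L_A = 0.466197
  L_B = 1.02845
  L_C = 1.32184
  L_D = 1.75713
Prior × likelihood for each component:
  π_A·L_A = 0.08 × 0.466197 = 0.0372958
  π_B·L_B = 0.22 × 1.02845 = 0.226259
  π_C·L_C = 0.38 × 1.32184 = 0.502299
  π_D·L_D = 0.32 × 1.75713 = 0.562282
Marginal: 0.0372958 + 0.226259 + 0.502299 + 0.562282 = 1.32814
So the posterior for Species B is 0.226259 / 1.32814 ≈ 0.170.

0.170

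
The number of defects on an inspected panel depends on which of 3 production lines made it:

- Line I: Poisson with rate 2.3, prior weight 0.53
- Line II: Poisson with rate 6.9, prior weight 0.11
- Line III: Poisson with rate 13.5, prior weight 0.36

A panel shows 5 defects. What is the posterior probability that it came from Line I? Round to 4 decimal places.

P(component k | x) = π_k·f_k(x) / marginal(x), where marginal(x) = Σ_j π_j·f_j(x).
Component likelihoods at x = 5 defects:
  f_I = e^(−2.3)·2.3^5/5! = 0.053775
  f_II = e^(−6.9)·6.9^5/5! = 0.131351
  f_III = e^(−13.5)·13.5^5/5! = 0.00512286
Prior × likelihood for each component:
  π_I·f_I = 0.53 × 0.053775 = 0.0285008
  π_II·f_II = 0.11 × 0.131351 = 0.0144486
  π_III·f_III = 0.36 × 0.00512286 = 0.00184423
Marginal: 0.0285008 + 0.0144486 + 0.00184423 = 0.0447936
Responsibility of Line I: 0.0285008 / 0.0447936 ≈ 0.6363

0.6363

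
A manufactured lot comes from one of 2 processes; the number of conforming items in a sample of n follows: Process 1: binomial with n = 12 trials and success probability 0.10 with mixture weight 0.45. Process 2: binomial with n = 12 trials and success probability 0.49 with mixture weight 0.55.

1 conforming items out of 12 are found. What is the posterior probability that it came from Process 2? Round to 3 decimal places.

By Bayes' theorem, P(k | x) = w_k f_k(x) / Σ_j w_j f_j(x).
Component likelihoods at x = 1 conforming items out of 12:
  f_1 = C(12,1)·0.10^1·0.90^11 = 12·0.1·0.313811 = 0.376573
  f_2 = C(12,1)·0.49^1·0.51^11 = 12·0.49·0.000607116 = 0.00356984
Prior × likelihood for each component:
  w_1·f_1 = 0.45 × 0.376573 = 0.169458
  w_2·f_2 = 0.55 × 0.00356984 = 0.00196341
Marginal: 0.169458 + 0.00196341 = 0.171421
So the posterior for Process 2 is 0.00196341 / 0.171421 ≈ 0.011.

0.011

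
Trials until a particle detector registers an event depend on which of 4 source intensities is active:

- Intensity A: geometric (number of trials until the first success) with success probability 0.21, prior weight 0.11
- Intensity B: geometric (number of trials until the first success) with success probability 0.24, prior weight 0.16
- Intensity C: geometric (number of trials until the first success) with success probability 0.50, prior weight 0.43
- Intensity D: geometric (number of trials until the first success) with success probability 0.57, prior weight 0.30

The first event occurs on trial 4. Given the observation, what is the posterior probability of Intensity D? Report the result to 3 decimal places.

0.198

Apply Bayes' rule: the posterior for each component is proportional to its prior times its likelihood at x.
Component likelihoods at x = 4:
  L_A = 0.103538
  L_B = 0.105354
  L_C = 0.0625
  L_D = 0.045319
Unnormalised posteriors:
  w_A·L_A = 0.11 × 0.103538 = 0.0113892
  w_B·L_B = 0.16 × 0.105354 = 0.0168567
  w_C·L_C = 0.43 × 0.0625 = 0.026875
  w_D·L_D = 0.30 × 0.045319 = 0.0135957
Denominator: 0.0113892 + 0.0168567 + 0.026875 + 0.0135957 = 0.0687166
So the posterior for Intensity D is 0.0135957 / 0.0687166 ≈ 0.198.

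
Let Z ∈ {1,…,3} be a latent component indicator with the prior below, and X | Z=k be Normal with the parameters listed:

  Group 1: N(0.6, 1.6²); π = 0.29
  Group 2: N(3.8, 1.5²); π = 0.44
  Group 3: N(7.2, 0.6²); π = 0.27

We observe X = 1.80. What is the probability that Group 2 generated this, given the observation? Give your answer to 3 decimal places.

By Bayes' theorem, P(k | x) = P(Z=k) f_k(x) / Σ_j P(Z=j) f_j(x).
Normal densities:
  f_1 = 0.188211
  f_2 = 0.10934
  f_3 = 1.7133e-18
Unnormalised posteriors:
  P(Z=1)·f_1 = 0.29 × 0.188211 = 0.0545812
  P(Z=2)·f_2 = 0.44 × 0.10934 = 0.0481096
  P(Z=3)·f_3 = 0.27 × 1.7133e-18 = 4.6259e-19
Normaliser: 0.0545812 + 0.0481096 + 4.6259e-19 = 0.102691
P(Group 2 | x) ≈ 0.468

0.468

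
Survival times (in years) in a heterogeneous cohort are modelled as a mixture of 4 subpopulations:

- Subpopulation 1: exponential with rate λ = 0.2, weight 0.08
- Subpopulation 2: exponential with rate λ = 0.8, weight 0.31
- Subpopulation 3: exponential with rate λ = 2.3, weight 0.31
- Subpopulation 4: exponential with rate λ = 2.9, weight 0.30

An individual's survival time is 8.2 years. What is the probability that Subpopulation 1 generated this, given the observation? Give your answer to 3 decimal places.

0.898

The responsibility of component k is π_k f_k(x) divided by Σ_j π_j f_j(x).
Evaluate each component's likelihood at the observed value:
  f_1 = 0.038796
  f_2 = 0.00113271
  f_3 = 1.48229e-08
  f_4 = 1.36419e-10
Weight by the priors:
  π_1·f_1 = 0.08 × 0.038796 = 0.00310368
  π_2·f_2 = 0.31 × 0.00113271 = 0.00035114
  π_3·f_3 = 0.31 × 1.48229e-08 = 4.59511e-09
  π_4·f_4 = 0.30 × 1.36419e-10 = 4.09257e-11
Evidence: 0.00310368 + 0.00035114 + 4.59511e-09 + 4.09257e-11 = 0.00345482
Responsibility of Subpopulation 1: 0.00310368 / 0.00345482 ≈ 0.898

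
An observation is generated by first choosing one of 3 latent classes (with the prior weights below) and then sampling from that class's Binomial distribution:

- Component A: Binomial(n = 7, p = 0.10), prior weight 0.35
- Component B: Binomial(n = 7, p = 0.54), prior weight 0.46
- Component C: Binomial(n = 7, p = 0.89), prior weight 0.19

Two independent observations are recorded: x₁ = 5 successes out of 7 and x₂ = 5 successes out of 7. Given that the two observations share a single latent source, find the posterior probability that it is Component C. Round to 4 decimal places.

0.1665

P(component k | x) = π_k·f_k(x) / marginal(x), where marginal(x) = Σ_j π_j·f_j(x).
Since both observations come from the same component, the likelihood for component k is f_k(x₁)·f_k(x₂).
  L_A = [C(7,5)·0.10^5·0.90^2 = 21·1e-05·0.81 = 0.0001701] × [0.0001701] = 2.8934e-08
  L_B = [C(7,5)·0.54^5·0.46^2 = 21·0.0459165·0.2116 = 0.204035] × [0.204035] = 0.0416301
  L_C = [C(7,5)·0.89^5·0.11^2 = 21·0.558406·0.0121 = 0.141891] × [0.141891] = 0.020133
Multiply by the mixture weights:
  π_A·L_A = 0.35 × 2.8934e-08 = 1.01269e-08
  π_B·L_B = 0.46 × 0.0416301 = 0.0191498
  π_C·L_C = 0.19 × 0.020133 = 0.00382528
Evidence: 1.01269e-08 + 0.0191498 + 0.00382528 = 0.0229751
Responsibility of Component C: 0.00382528 / 0.0229751 ≈ 0.1665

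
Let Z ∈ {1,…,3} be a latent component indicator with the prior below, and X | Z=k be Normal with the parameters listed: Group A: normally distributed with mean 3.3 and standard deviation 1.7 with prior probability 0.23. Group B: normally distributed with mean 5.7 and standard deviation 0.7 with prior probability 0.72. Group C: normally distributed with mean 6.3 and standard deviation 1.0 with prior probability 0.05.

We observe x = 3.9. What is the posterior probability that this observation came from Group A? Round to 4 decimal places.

By Bayes' theorem, P(k | x) = P(Z=k) f_k(x) / Σ_j P(Z=j) f_j(x).
Evaluate each component's likelihood at the observed value:
  p_A = (1/(1.7·√(2π)))·exp(−(3.9−3.3)²/(2·1.7²)) = 0.234672·exp(-0.06228) = 0.220502
  p_B = (1/(0.7·√(2π)))·exp(−(3.9−5.7)²/(2·0.7²)) = 0.569918·exp(-3.30612) = 0.0208921
  p_C = (1/(1.0·√(2π)))·exp(−(3.9−6.3)²/(2·1.0²)) = 0.398942·exp(-2.88000) = 0.0223945
Prior × likelihood for each component:
  P(Z=A)·p_A = 0.23 × 0.220502 = 0.0507154
  P(Z=B)·p_B = 0.72 × 0.0208921 = 0.0150423
  P(Z=C)·p_C = 0.05 × 0.0223945 = 0.00111973
Normaliser: 0.0507154 + 0.0150423 + 0.00111973 = 0.0668774
So the posterior for Group A is 0.0507154 / 0.0668774 ≈ 0.7583.

0.7583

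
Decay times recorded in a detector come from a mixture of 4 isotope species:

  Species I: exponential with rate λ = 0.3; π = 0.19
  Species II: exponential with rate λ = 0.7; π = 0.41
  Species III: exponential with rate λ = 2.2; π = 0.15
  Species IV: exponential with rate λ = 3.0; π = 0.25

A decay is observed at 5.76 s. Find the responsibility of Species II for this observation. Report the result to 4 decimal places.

P(component k | x) = P(Z=k)·f_k(x) / marginal(x), where marginal(x) = Σ_j P(Z=j)·f_j(x).
Component likelihoods at x = 5.76 s:
  f_I = 0.0532918
  f_II = 0.0124172
  f_III = 6.90308e-06
  f_IV = 9.38669e-08
Unnormalised posteriors:
  P(Z=I)·f_I = 0.19 × 0.0532918 = 0.0101254
  P(Z=II)·f_II = 0.41 × 0.0124172 = 0.00509104
  P(Z=III)·f_III = 0.15 × 6.90308e-06 = 1.03546e-06
  P(Z=IV)·f_IV = 0.25 × 9.38669e-08 = 2.34667e-08
Sum: 0.0101254 + 0.00509104 + 1.03546e-06 + 2.34667e-08 = 0.0152175
P(Species II | the observation) = 0.00509104 / 0.0152175 ≈ 0.3346

0.3346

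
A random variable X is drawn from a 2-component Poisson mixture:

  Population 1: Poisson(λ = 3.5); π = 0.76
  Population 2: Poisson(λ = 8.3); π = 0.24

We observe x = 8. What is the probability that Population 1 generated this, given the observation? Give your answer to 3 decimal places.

Posterior ∝ prior × likelihood, so P(k | x) ∝ P(Z=k) f_k(x); normalise over all components.
Poisson probabilities:
  L_1 = 0.0168653
  L_2 = 0.138823
Unnormalised posteriors:
  P(Z=1)·L_1 = 0.76 × 0.0168653 = 0.0128176
  P(Z=2)·L_2 = 0.24 × 0.138823 = 0.0333174
Evidence: 0.0128176 + 0.0333174 = 0.046135
Responsibility of Population 1: 0.0128176 / 0.046135 ≈ 0.278

0.278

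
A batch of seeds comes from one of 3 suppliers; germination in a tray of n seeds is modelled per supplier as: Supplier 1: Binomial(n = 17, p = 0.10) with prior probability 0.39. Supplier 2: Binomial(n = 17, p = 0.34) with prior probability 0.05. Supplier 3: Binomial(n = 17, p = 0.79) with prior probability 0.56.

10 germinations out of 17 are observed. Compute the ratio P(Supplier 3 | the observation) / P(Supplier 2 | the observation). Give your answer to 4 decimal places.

Posterior odds = (π_i f_i(x)) / (π_j f_j(x)); the normalising sum cancels.
Binomial probabilities:
  f_1 = C(17,10)·0.10^10·0.90^7 = 19448·1e-10·0.478297 = 9.30192e-07
  f_2 = C(17,10)·0.34^10·0.66^7 = 19448·2.06438e-05·0.0545516 = 0.0219014
  f_3 = C(17,10)·0.79^10·0.21^7 = 19448·0.0946828·1.80109e-05 = 0.0331651
Odds = (0.56/0.05) × (0.0331651/0.0219014) = 11.2 × 1.51429 ≈ 16.9601

16.9601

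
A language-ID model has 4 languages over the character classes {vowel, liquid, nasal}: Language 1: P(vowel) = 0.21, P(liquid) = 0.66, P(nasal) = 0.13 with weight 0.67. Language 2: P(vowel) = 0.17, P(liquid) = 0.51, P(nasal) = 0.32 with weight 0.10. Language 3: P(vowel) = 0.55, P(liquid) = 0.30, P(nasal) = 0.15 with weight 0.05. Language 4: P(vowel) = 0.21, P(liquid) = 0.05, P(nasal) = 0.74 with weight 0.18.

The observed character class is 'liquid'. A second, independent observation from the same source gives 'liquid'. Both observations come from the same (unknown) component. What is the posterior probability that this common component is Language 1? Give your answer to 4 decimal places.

The responsibility of component k is P(Z=k) f_k(x) divided by Σ_j P(Z=j) f_j(x).
Since both observations come from the same component, the likelihood for component k is f_k(x₁)·f_k(x₂).
  p_1 = [P(liquid | comp) = 0.66] × [0.66] = 0.4356
  p_2 = [P(liquid | comp) = 0.51] × [0.51] = 0.2601
  p_3 = [P(liquid | comp) = 0.30] × [0.3] = 0.09
  p_4 = [P(liquid | comp) = 0.05] × [0.05] = 0.0025
Prior × likelihood for each component:
  P(Z=1)·p_1 = 0.67 × 0.4356 = 0.291852
  P(Z=2)·p_2 = 0.10 × 0.2601 = 0.02601
  P(Z=3)·p_3 = 0.05 × 0.09 = 0.0045
  P(Z=4)·p_4 = 0.18 × 0.0025 = 0.00045
Evidence: 0.291852 + 0.02601 + 0.0045 + 0.00045 = 0.322812
Responsibility of Language 1: 0.291852 / 0.322812 ≈ 0.9041

0.9041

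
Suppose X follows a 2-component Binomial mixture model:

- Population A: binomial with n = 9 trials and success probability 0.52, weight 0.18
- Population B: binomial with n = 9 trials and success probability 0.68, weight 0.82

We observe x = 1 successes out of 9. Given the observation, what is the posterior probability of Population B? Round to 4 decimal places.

By Bayes' theorem, P(k | x) = π_k f_k(x) / Σ_j π_j f_j(x).
Evaluate each component's likelihood at the observed value:
  f_A = C(9,1)·0.52^1·0.48^8 = 9·0.52·0.00281793 = 0.0131879
  f_B = C(9,1)·0.68^1·0.32^8 = 9·0.68·0.000109951 = 0.000672901
Unnormalised posteriors:
  π_A·f_A = 0.18 × 0.0131879 = 0.00237382
  π_B·f_B = 0.82 × 0.000672901 = 0.000551779
Normaliser: 0.00237382 + 0.000551779 = 0.0029256
So the posterior for Population B is 0.000551779 / 0.0029256 ≈ 0.1886.

0.1886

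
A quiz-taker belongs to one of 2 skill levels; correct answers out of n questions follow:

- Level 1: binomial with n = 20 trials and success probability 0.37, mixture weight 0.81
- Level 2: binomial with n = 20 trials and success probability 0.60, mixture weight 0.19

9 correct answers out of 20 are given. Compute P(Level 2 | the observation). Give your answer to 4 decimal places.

0.1095

The responsibility of component k is π_k f_k(x) divided by Σ_j π_j f_j(x).
Evaluate each component's likelihood at the observed value:
  L_1 = 0.135446
  L_2 = 0.0709949
Multiply by the mixture weights:
  π_1·L_1 = 0.81 × 0.135446 = 0.109712
  π_2·L_2 = 0.19 × 0.0709949 = 0.013489
Marginal: 0.109712 + 0.013489 = 0.123201
P(Level 2 | 9 correct answers out of 20) = 0.013489 / 0.123201 ≈ 0.1095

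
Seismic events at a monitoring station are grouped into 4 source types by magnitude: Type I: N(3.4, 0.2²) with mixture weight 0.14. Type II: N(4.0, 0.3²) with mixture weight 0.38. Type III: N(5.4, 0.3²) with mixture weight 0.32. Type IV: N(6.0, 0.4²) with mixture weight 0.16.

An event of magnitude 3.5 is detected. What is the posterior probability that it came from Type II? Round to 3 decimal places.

Posterior ∝ prior × likelihood, so P(k | x) ∝ w_k f_k(x); normalise over all components.
Normal densities:
  L_I = (1/(0.2·√(2π)))·exp(−(3.5−3.4)²/(2·0.2²)) = 1.994711·exp(-0.12500) = 1.76033
  L_II = (1/(0.3·√(2π)))·exp(−(3.5−4.0)²/(2·0.3²)) = 1.329808·exp(-1.38889) = 0.33159
  L_III = (1/(0.3·√(2π)))·exp(−(3.5−5.4)²/(2·0.3²)) = 1.329808·exp(-20.05556) = 2.59282e-09
  L_IV = (1/(0.4·√(2π)))·exp(−(3.5−6.0)²/(2·0.4²)) = 0.997356·exp(-19.53125) = 3.285e-09
Weight by the priors:
  w_I·L_I = 0.14 × 1.76033 = 0.246446
  w_II·L_II = 0.38 × 0.33159 = 0.126004
  w_III·L_III = 0.32 × 2.59282e-09 = 8.29701e-10
  w_IV·L_IV = 0.16 × 3.285e-09 = 5.25601e-10
Marginal: 0.246446 + 0.126004 + 8.29701e-10 + 5.25601e-10 = 0.37245
Responsibility of Type II: 0.126004 / 0.37245 ≈ 0.338

0.338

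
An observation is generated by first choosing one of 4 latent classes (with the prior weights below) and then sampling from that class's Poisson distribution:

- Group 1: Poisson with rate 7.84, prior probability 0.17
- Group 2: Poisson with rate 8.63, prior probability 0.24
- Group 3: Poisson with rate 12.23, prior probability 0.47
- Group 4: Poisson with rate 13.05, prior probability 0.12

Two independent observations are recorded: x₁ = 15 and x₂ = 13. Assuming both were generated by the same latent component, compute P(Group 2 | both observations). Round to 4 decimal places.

0.0291

Apply Bayes' rule: the posterior for each component is proportional to its prior times its likelihood at x.
Since both observations come from the same component, the likelihood for component k is f_k(x₁)·f_k(x₂).
  p_1 = [0.00782299] × [0.0267276] = 0.00020909
  p_2 = [0.0149865] × [0.042257] = 0.000633286
  p_3 = [0.0764673] × [0.10736] = 0.00820952
  p_4 = [0.0891487] × [0.109929] = 0.00980005
Prior × likelihood for each component:
  P(Z=1)·p_1 = 0.17 × 0.00020909 = 3.55452e-05
  P(Z=2)·p_2 = 0.24 × 0.000633286 = 0.000151989
  P(Z=3)·p_3 = 0.47 × 0.00820952 = 0.00385848
  P(Z=4)·p_4 = 0.12 × 0.00980005 = 0.00117601
Denominator: 3.55452e-05 + 0.000151989 + 0.00385848 + 0.00117601 = 0.00522202
P(Group 2 | x) = 0.000151989 / 0.00522202 ≈ 0.0291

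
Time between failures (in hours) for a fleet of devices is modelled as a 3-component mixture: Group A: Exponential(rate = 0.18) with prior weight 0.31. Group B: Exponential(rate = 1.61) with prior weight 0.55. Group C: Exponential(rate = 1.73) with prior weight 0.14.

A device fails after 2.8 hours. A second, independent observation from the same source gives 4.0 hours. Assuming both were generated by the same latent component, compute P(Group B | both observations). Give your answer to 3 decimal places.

0.008

Posterior ∝ prior × likelihood, so P(k | x) ∝ P(Z=k) f_k(x); normalise over all components.
Since both observations come from the same component, the likelihood for component k is f_k(x₁)·f_k(x₂).
  L_A = [0.18·e^(−0.18·2.8) = 0.18·e^(−0.5040) = 0.10874] × [0.0876154] = 0.00952727
  L_B = [1.61·e^(−1.61·2.8) = 1.61·e^(−4.5080) = 0.017743] × [0.00257021] = 4.56032e-05
  L_C = [1.73·e^(−1.73·2.8) = 1.73·e^(−4.8440) = 0.0136246] × [0.00170895] = 2.32837e-05
Weight by the priors:
  P(Z=A)·L_A = 0.31 × 0.00952727 = 0.00295345
  P(Z=B)·L_B = 0.55 × 4.56032e-05 = 2.50818e-05
  P(Z=C)·L_C = 0.14 × 2.32837e-05 = 3.25972e-06
Normaliser: 0.00295345 + 2.50818e-05 + 3.25972e-06 = 0.0029818
Responsibility of Group B: 2.50818e-05 / 0.0029818 ≈ 0.008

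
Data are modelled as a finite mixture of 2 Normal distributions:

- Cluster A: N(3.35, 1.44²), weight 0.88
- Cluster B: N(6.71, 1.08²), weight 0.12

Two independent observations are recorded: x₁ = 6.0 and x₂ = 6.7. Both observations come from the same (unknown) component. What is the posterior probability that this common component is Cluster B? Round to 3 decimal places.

P(component k | x) = π_k·f_k(x) / marginal(x), where marginal(x) = Σ_j π_j·f_j(x).
Since both observations come from the same component, the likelihood for component k is f_k(x₁)·f_k(x₂).
  p_A = [0.0509509] × [0.0185067] = 0.000942931
  p_B = [0.297604] × [0.369375] = 0.109927
Unnormalised posteriors:
  π_A·p_A = 0.88 × 0.000942931 = 0.00082978
  π_B·p_B = 0.12 × 0.109927 = 0.0131913
Denominator: 0.00082978 + 0.0131913 = 0.0140211
P(Cluster B | x₁,x₂) ≈ 0.941

0.941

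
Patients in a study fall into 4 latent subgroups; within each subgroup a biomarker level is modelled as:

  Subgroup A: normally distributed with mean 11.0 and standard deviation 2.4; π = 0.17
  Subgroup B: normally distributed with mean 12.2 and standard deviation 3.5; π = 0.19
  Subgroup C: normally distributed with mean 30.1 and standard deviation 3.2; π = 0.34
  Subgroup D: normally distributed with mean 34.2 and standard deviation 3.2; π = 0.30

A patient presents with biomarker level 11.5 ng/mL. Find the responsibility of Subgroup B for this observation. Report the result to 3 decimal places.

Posterior ∝ prior × likelihood, so P(k | x) ∝ w_k f_k(x); normalise over all components.
Normal densities:
  f_A = 0.162657
  f_B = 0.111726
  f_C = 5.74654e-09
  f_D = 1.47445e-12
Multiply by the mixture weights:
  w_A·f_A = 0.17 × 0.162657 = 0.0276518
  w_B·f_B = 0.19 × 0.111726 = 0.021228
  w_C·f_C = 0.34 × 5.74654e-09 = 1.95382e-09
  w_D·f_D = 0.30 × 1.47445e-12 = 4.42336e-13
Sum: 0.0276518 + 0.021228 + 1.95382e-09 + 4.42336e-13 = 0.0488798
So the posterior for Subgroup B is 0.021228 / 0.0488798 ≈ 0.434.

0.434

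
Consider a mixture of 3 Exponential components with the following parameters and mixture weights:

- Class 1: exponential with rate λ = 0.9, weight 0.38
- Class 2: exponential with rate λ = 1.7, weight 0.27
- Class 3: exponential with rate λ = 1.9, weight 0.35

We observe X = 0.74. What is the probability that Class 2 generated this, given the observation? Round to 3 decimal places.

Apply Bayes' rule: the posterior for each component is proportional to its prior times its likelihood at x.
Component likelihoods at x = 0.74:
  L_1 = 0.9·e^(−0.9·0.74) = 0.9·e^(−0.6660) = 0.462384
  L_2 = 1.7·e^(−1.7·0.74) = 1.7·e^(−1.2580) = 0.483177
  L_3 = 1.9·e^(−1.9·0.74) = 1.9·e^(−1.4060) = 0.465731
Prior × likelihood for each component:
  w_1·L_1 = 0.38 × 0.462384 = 0.175706
  w_2·L_2 = 0.27 × 0.483177 = 0.130458
  w_3·L_3 = 0.35 × 0.465731 = 0.163006
Normaliser: 0.175706 + 0.130458 + 0.163006 = 0.46917
P(Class 2 | x) = 0.130458 / 0.46917 ≈ 0.278

0.278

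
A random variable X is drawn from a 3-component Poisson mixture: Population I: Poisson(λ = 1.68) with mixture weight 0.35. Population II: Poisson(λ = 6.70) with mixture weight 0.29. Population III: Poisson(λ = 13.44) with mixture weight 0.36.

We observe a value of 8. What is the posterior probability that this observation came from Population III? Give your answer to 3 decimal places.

The responsibility of component k is w_k f_k(x) divided by Σ_j w_j f_j(x).
Evaluate each component's likelihood at the observed value:
  p_I = e^(−1.68)·1.68^8/8! = 0.000293318
  p_II = e^(−6.70)·6.70^8/8! = 0.123967
  p_III = e^(−13.44)·13.44^8/8! = 0.0384376
Prior × likelihood for each component:
  w_I·p_I = 0.35 × 0.000293318 = 0.000102661
  w_II·p_II = 0.29 × 0.123967 = 0.0359503
  w_III·p_III = 0.36 × 0.0384376 = 0.0138375
Sum: 0.000102661 + 0.0359503 + 0.0138375 = 0.0498905
So the posterior for Population III is 0.0138375 / 0.0498905 ≈ 0.277.

0.277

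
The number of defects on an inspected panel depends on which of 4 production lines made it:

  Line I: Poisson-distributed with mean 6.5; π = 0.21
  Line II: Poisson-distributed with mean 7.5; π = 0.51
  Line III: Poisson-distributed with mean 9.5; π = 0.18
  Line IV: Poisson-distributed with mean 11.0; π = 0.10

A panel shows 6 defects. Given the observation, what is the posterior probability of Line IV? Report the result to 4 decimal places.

0.0341

Posterior ∝ prior × likelihood, so P(k | x) ∝ π_k f_k(x); normalise over all components.
Evaluate each component's likelihood at the observed value:
  f_I = e^(−6.5)·6.5^6/6! = 0.157483
  f_II = e^(−7.5)·7.5^6/6! = 0.136718
  f_III = e^(−9.5)·9.5^6/6! = 0.0764208
  f_IV = e^(−11.0)·11.0^6/6! = 0.0410946
Unnormalised posteriors:
  π_I·f_I = 0.21 × 0.157483 = 0.0330714
  π_II·f_II = 0.51 × 0.136718 = 0.0697263
  π_III·f_III = 0.18 × 0.0764208 = 0.0137557
  π_IV·f_IV = 0.10 × 0.0410946 = 0.00410946
Normaliser: 0.0330714 + 0.0697263 + 0.0137557 + 0.00410946 = 0.120663
P(Line IV | x) = 0.00410946 / 0.120663 ≈ 0.0341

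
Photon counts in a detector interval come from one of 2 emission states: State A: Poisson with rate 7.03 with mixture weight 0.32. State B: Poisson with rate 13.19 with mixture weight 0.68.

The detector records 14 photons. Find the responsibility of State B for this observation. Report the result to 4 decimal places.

By Bayes' theorem, P(k | x) = π_k f_k(x) / Σ_j π_j f_j(x).
Component likelihoods at x = 14 photons:
  L_A = e^(−7.03)·7.03^14/14! = 0.0073093
  L_B = e^(−13.19)·13.19^14/14! = 0.103437
Weight by the priors:
  π_A·L_A = 0.32 × 0.0073093 = 0.00233898
  π_B·L_B = 0.68 × 0.103437 = 0.0703369
Marginal: 0.00233898 + 0.0703369 = 0.0726759
Responsibility of State B: 0.0703369 / 0.0726759 ≈ 0.9678

0.9678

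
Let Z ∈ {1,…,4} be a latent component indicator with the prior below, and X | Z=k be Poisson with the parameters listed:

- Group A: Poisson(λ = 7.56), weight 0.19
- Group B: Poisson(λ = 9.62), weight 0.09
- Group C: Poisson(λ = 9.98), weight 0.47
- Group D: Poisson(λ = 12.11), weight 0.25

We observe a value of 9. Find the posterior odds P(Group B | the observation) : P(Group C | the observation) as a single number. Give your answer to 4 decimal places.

Posterior odds = (π_i f_i(x)) / (π_j f_j(x)); the normalising sum cancels.
Evaluate each component's likelihood at the observed value:
  f_A = e^(−7.56)·7.56^9/9! = 0.115789
  f_B = e^(−9.62)·9.62^9/9! = 0.129092
  f_C = e^(−9.98)·9.98^9/9! = 0.125358
  f_D = e^(−12.11)·12.11^9/9! = 0.0849627
Odds = (0.09/0.47) × (0.129092/0.125358) = 0.191489 × 1.02979 ≈ 0.1972

0.1972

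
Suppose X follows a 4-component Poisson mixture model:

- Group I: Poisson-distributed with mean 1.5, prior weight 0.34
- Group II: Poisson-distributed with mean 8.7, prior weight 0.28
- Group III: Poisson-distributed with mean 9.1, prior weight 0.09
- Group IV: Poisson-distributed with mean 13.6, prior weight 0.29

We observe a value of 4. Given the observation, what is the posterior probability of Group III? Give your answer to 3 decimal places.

0.094

P(component k | x) = π_k·f_k(x) / marginal(x), where marginal(x) = Σ_j π_j·f_j(x).
Evaluate each component's likelihood at the observed value:
  f_I = 0.0470665
  f_II = 0.0397653
  f_III = 0.0319062
  f_IV = 0.00176823
Weight by the priors:
  π_I·f_I = 0.34 × 0.0470665 = 0.0160026
  π_II·f_II = 0.28 × 0.0397653 = 0.0111343
  π_III·f_III = 0.09 × 0.0319062 = 0.00287155
  π_IV·f_IV = 0.29 × 0.00176823 = 0.000512788
Marginal: 0.0160026 + 0.0111343 + 0.00287155 + 0.000512788 = 0.0305212
P(Group III | data) = 0.00287155 / 0.0305212 ≈ 0.094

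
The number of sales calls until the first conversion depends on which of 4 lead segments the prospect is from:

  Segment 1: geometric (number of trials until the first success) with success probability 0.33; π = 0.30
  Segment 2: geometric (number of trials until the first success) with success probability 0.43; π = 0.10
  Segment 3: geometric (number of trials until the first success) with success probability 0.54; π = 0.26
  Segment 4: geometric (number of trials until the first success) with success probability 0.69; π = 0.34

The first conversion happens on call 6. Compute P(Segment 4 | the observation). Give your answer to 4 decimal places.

0.0344

P(component k | x) = w_k·f_k(x) / marginal(x), where marginal(x) = Σ_j w_j·f_j(x).
Evaluate each component's likelihood at the observed value:
  p_1 = 0.33·(1−0.33)^5 = 0.33·0.135013 = 0.0445541
  p_2 = 0.43·(1−0.43)^5 = 0.43·0.0601692 = 0.0258728
  p_3 = 0.54·(1−0.54)^5 = 0.54·0.0205963 = 0.011122
  p_4 = 0.69·(1−0.69)^5 = 0.69·0.00286292 = 0.00197541
Prior × likelihood for each component:
  w_1·p_1 = 0.30 × 0.0445541 = 0.0133662
  w_2·p_2 = 0.10 × 0.0258728 = 0.00258728
  w_3·p_3 = 0.26 × 0.011122 = 0.00289172
  w_4·p_4 = 0.34 × 0.00197541 = 0.00067164
Denominator: 0.0133662 + 0.00258728 + 0.00289172 + 0.00067164 = 0.0195169
P(Segment 4 | x) ≈ 0.0344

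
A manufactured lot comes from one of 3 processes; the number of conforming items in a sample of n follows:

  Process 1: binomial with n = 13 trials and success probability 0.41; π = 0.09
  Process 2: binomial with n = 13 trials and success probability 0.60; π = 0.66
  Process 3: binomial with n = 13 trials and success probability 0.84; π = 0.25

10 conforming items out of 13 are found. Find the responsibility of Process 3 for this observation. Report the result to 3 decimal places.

0.410

Posterior ∝ prior × likelihood, so P(k | x) ∝ π_k f_k(x); normalise over all components.
Evaluate each component's likelihood at the observed value:
  p_1 = C(13,10)·0.41^10·0.59^3 = 286·0.000134227·0.205379 = 0.00788425
  p_2 = C(13,10)·0.60^10·0.40^3 = 286·0.00604662·0.064 = 0.110677
  p_3 = C(13,10)·0.84^10·0.16^3 = 286·0.174901·0.004096 = 0.204889
Multiply by the mixture weights:
  π_1·p_1 = 0.09 × 0.00788425 = 0.000709583
  π_2·p_2 = 0.66 × 0.110677 = 0.073047
  π_3·p_3 = 0.25 × 0.204889 = 0.0512223
Marginal: 0.000709583 + 0.073047 + 0.0512223 = 0.124979
P(Process 3 | 10 conforming items out of 13) ≈ 0.410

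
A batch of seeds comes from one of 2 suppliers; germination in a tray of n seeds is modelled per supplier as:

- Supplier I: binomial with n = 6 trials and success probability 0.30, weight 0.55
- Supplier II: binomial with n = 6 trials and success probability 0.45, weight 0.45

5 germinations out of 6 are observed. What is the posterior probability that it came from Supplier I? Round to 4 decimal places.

Posterior ∝ prior × likelihood, so P(k | x) ∝ π_k f_k(x); normalise over all components.
Component likelihoods at x = 5 germinations out of 6:
  f_I = 0.010206
  f_II = 0.0608943
Unnormalised posteriors:
  π_I·f_I = 0.55 × 0.010206 = 0.0056133
  π_II·f_II = 0.45 × 0.0608943 = 0.0274024
Denominator: 0.0056133 + 0.0274024 = 0.0330157
P(Supplier I | 5 germinations out of 6) ≈ 0.1700

0.1700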